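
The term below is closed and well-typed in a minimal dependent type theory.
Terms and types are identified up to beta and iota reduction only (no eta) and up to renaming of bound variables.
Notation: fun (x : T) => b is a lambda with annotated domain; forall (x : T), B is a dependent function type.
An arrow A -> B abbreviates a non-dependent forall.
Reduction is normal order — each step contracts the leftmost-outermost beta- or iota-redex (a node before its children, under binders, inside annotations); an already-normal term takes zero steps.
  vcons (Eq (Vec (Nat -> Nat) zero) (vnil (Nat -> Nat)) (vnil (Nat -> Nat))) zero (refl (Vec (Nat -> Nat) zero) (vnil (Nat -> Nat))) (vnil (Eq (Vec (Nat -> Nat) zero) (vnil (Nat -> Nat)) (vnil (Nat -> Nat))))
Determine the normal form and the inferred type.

resulting normal form:
  vcons (Eq (Vec (Nat -> Nat) zero) (vnil (Nat -> Nat)) (vnil (Nat -> Nat))) zero (refl (Vec (Nat -> Nat) zero) (vnil (Nat -> Nat))) (vnil (Eq (Vec (Nat -> Nat) zero) (vnil (Nat -> Nat)) (vnil (Nat -> Nat))))
inferred type:
  Vec (Eq (Vec (Nat -> Nat) zero) (vnil (Nat -> Nat)) (vnil (Nat -> Nat))) (succ zero)
observation: no redex remains anywhere in the term; it is its own normal form.


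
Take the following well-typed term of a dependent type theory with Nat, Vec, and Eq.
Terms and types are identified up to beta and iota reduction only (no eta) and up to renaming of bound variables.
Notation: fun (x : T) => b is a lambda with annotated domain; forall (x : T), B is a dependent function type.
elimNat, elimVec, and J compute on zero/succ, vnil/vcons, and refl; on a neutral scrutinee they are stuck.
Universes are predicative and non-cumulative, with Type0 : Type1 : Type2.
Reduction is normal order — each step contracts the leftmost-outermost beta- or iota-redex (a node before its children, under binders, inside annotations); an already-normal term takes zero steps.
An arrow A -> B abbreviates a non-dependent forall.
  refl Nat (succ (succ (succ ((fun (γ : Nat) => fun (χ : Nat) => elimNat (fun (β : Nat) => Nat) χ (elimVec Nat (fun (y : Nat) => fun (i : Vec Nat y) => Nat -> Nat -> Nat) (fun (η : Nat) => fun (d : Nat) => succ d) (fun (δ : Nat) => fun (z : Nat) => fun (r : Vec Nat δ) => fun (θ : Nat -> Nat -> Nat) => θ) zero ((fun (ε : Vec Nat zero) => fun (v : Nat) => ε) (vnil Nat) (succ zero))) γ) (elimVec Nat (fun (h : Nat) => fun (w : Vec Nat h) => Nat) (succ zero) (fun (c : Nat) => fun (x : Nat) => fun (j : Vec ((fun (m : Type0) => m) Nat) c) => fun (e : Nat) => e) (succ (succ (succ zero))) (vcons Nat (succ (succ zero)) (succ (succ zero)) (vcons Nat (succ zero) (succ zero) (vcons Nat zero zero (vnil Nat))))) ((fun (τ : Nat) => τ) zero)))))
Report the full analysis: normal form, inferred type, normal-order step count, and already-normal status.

resulting normal form:
  refl Nat (succ (succ (succ (succ zero))))
type:
  Eq Nat (succ (succ (succ (succ zero)))) (succ (succ (succ (succ zero))))
normal-order step count: 26
already normal: no
first contracted redex: a beta-redex


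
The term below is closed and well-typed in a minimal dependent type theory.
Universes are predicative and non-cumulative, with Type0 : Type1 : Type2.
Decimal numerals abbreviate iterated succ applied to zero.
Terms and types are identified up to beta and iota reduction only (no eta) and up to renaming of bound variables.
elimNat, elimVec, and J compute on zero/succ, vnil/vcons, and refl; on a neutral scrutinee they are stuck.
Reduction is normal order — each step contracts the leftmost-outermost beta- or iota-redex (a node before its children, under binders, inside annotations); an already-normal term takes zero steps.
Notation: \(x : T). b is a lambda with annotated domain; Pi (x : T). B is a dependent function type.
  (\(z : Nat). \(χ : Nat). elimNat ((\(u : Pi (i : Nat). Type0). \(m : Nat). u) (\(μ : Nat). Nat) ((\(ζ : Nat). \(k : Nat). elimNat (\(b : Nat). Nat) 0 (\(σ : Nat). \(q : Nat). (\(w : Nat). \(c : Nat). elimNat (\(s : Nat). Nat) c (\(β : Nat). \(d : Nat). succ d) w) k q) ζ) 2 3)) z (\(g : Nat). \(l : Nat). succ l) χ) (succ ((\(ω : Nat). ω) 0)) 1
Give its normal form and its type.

resulting normal form:
  2
inferred type:
  Nat
observation: the leftmost-outermost redex is a beta-redex, and normalization takes 7 steps.


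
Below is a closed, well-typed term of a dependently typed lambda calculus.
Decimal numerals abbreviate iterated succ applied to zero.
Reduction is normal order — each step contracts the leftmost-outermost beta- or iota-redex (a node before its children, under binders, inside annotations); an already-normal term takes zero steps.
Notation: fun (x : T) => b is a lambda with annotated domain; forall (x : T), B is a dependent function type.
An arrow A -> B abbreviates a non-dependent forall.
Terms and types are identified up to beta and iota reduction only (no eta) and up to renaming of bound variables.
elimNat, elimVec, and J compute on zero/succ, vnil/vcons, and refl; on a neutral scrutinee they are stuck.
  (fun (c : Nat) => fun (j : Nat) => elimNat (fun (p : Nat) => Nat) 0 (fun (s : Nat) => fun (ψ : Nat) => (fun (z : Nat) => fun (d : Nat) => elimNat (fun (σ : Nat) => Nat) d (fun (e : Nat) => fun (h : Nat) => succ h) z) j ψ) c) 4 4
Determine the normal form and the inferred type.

resulting normal form:
  16
type:
  Nat


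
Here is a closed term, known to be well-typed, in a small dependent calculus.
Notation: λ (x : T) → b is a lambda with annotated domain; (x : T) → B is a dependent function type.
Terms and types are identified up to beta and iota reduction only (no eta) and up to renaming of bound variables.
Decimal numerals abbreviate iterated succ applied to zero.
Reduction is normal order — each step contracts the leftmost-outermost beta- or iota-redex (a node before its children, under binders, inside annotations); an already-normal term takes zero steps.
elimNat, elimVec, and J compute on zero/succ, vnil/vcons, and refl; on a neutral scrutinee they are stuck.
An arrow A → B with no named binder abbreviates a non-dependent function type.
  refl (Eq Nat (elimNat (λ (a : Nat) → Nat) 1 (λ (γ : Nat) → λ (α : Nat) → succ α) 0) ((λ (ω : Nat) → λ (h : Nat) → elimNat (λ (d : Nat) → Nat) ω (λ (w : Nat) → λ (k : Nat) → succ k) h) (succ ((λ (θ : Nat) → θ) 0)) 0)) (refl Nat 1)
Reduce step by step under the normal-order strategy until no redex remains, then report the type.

reduction (normal order):
  refl (Eq Nat (elimNat (λ (a : Nat) → Nat) 1 (λ (γ : Nat) → λ (α : Nat) → succ α) 0) ((λ (ω : Nat) → λ (h : Nat) → elimNat (λ (d : Nat) → Nat) ω (λ (w : Nat) → λ (k : Nat) → succ k) h) (succ ((λ (θ : Nat) → θ) 0)) 0)) (refl Nat 1)
  ~> refl (Eq Nat 1 ((λ (a : Nat) → λ (γ : Nat) → elimNat (λ (α : Nat) → Nat) a (λ (ω : Nat) → λ (h : Nat) → succ h) γ) (succ ((λ (d : Nat) → d) 0)) 0)) (refl Nat 1)
  ~> refl (Eq Nat 1 ((λ (a : Nat) → elimNat (λ (γ : Nat) → Nat) (succ ((λ (α : Nat) → α) 0)) (λ (ω : Nat) → λ (h : Nat) → succ h) a) 0)) (refl Nat 1)
  ~> refl (Eq Nat 1 (elimNat (λ (a : Nat) → Nat) (succ ((λ (γ : Nat) → γ) 0)) (λ (α : Nat) → λ (ω : Nat) → succ ω) 0)) (refl Nat 1)
  ~> refl (Eq Nat 1 (succ ((λ (a : Nat) → a) 0))) (refl Nat 1)
  ~> refl (Eq Nat 1 1) (refl Nat 1)
type:
  Eq (Eq Nat 1 1) (refl Nat 1) (refl Nat 1)


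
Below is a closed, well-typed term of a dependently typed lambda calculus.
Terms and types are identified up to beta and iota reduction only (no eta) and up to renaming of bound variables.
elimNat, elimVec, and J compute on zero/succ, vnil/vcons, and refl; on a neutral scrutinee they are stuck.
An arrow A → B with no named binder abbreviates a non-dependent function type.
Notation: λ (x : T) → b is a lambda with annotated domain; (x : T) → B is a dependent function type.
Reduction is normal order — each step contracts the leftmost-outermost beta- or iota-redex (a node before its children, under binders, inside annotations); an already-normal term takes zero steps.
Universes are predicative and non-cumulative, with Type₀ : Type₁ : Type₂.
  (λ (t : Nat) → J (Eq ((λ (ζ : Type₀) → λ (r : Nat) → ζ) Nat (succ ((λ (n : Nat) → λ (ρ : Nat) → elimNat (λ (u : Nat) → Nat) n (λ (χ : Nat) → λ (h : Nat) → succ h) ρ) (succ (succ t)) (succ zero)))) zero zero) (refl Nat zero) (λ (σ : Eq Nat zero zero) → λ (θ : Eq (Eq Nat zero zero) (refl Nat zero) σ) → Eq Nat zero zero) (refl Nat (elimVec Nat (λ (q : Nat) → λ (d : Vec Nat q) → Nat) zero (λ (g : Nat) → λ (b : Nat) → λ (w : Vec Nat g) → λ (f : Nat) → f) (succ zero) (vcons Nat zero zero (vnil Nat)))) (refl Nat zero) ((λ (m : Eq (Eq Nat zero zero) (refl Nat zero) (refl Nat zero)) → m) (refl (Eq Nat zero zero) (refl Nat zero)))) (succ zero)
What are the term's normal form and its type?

reduced normal form:
  refl Nat zero
the term's type:
  Eq Nat zero zero
observation: the first redex contracted is a beta-redex; the normal form is reached in 11 normal-order steps.


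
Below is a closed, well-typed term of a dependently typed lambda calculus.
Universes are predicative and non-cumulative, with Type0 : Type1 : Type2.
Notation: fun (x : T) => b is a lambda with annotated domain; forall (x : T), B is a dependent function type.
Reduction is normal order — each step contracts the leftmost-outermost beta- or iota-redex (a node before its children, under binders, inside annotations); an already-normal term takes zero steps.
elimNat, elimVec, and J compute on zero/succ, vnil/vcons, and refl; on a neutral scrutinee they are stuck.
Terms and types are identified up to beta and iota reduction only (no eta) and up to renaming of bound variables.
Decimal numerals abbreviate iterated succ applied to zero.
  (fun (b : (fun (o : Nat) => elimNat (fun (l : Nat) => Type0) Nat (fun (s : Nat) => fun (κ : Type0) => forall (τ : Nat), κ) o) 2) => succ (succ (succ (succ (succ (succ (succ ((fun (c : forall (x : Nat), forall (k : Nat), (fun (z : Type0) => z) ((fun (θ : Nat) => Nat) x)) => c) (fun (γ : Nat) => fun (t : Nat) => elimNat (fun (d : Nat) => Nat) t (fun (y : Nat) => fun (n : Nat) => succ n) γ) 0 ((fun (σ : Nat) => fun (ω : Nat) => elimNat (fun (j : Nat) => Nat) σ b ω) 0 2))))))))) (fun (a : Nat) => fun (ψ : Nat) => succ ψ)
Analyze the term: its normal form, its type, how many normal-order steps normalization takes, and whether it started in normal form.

resulting normal form:
  9
the term's type:
  Nat
steps to reach normal form (normal order): 14
started in normal form: no
first contracted redex: a beta-redex


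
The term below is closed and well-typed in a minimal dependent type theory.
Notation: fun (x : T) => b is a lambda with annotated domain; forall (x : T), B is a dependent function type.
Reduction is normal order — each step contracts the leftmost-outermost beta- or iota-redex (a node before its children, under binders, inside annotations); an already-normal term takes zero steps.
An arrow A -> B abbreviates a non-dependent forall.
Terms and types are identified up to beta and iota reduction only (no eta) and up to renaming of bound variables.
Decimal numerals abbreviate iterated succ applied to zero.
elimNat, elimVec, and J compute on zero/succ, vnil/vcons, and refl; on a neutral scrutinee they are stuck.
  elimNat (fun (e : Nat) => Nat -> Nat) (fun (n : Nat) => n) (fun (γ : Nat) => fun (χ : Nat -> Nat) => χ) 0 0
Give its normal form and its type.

reduced normal form:
  0
type:
  Nat
observation: the term reaches its normal form after 2 normal-order steps.


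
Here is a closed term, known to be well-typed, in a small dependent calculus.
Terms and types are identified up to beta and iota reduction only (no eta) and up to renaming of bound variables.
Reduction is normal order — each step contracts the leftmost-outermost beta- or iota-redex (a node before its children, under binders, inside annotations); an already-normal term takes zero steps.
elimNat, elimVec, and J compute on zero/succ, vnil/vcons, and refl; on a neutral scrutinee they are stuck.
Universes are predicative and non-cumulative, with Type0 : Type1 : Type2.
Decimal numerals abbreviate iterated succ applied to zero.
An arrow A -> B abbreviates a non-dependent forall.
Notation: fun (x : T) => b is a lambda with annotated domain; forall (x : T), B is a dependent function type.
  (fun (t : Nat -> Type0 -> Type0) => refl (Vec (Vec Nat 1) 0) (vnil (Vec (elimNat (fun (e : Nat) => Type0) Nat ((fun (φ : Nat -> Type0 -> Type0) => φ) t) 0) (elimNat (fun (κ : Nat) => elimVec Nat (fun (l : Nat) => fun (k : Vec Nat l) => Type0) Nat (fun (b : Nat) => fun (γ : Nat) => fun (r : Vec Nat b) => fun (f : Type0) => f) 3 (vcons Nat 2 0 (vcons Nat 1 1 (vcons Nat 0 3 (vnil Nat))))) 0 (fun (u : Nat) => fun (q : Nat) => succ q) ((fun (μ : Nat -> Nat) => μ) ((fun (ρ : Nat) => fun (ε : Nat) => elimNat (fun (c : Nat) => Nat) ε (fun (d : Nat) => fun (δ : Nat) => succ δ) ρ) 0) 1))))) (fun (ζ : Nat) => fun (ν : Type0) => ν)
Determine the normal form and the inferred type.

normal form:
  refl (Vec (Vec Nat 1) 0) (vnil (Vec Nat 1))
the term's type:
  Eq (Vec (Vec Nat 1) 0) (vnil (Vec Nat 1)) (vnil (Vec Nat 1))
observation: 26 normal-order steps separate the term from its normal form.


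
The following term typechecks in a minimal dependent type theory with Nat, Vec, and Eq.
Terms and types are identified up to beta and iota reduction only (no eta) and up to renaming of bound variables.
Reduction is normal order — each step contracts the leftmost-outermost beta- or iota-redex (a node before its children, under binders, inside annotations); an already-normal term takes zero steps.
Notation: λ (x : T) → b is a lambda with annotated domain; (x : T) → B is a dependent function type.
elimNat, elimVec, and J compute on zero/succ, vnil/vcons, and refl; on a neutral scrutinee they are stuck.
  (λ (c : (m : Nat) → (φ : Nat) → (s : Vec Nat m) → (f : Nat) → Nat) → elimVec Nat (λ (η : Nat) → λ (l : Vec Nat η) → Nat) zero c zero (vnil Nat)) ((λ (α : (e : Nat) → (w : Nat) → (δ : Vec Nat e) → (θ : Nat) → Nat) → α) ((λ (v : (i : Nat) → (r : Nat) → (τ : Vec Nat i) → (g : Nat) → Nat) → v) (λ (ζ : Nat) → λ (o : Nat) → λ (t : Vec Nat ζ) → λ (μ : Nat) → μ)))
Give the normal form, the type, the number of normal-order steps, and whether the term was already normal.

reduced normal form:
  zero
the term's type:
  Nat
normal-order step count: 2
already normal: no
first redex: a beta-redex


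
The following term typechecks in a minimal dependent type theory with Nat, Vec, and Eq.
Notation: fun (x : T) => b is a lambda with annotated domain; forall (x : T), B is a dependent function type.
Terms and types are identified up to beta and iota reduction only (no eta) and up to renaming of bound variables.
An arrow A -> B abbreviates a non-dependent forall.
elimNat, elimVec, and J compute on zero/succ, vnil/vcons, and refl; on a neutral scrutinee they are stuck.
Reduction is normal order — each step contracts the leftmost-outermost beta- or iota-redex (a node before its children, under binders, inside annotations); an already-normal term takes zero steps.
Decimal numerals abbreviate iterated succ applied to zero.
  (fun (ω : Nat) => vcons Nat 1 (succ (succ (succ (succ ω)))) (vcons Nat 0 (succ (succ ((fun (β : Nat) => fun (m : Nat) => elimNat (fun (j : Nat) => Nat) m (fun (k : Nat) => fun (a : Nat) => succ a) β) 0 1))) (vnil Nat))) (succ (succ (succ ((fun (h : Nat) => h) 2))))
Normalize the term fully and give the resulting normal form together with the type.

resulting normal form:
  vcons Nat 1 9 (vcons Nat 0 3 (vnil Nat))
the term's type:
  Vec Nat 2
observation: the leftmost-outermost redex is a beta-redex, and normalization takes 5 steps.


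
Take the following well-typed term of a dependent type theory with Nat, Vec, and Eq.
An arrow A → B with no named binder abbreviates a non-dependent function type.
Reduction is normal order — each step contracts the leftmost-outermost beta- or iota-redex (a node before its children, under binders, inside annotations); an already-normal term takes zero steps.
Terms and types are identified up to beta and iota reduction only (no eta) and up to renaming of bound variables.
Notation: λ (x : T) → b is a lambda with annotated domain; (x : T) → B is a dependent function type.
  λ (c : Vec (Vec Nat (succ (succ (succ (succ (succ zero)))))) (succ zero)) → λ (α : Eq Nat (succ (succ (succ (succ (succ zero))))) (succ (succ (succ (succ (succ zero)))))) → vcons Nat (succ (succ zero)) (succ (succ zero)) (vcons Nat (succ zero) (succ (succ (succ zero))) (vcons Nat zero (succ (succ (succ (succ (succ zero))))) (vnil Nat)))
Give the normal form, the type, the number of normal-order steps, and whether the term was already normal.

reduced normal form:
  λ (c : Vec (Vec Nat (succ (succ (succ (succ (succ zero)))))) (succ zero)) → λ (α : Eq Nat (succ (succ (succ (succ (succ zero))))) (succ (succ (succ (succ (succ zero)))))) → vcons Nat (succ (succ zero)) (succ (succ zero)) (vcons Nat (succ zero) (succ (succ (succ zero))) (vcons Nat zero (succ (succ (succ (succ (succ zero))))) (vnil Nat)))
the term's type:
  Vec (Vec Nat (succ (succ (succ (succ (succ zero)))))) (succ zero) → Eq Nat (succ (succ (succ (succ (succ zero))))) (succ (succ (succ (succ (succ zero))))) → Vec Nat (succ (succ (succ zero)))
normal-order step count: 0
started in normal form: yes


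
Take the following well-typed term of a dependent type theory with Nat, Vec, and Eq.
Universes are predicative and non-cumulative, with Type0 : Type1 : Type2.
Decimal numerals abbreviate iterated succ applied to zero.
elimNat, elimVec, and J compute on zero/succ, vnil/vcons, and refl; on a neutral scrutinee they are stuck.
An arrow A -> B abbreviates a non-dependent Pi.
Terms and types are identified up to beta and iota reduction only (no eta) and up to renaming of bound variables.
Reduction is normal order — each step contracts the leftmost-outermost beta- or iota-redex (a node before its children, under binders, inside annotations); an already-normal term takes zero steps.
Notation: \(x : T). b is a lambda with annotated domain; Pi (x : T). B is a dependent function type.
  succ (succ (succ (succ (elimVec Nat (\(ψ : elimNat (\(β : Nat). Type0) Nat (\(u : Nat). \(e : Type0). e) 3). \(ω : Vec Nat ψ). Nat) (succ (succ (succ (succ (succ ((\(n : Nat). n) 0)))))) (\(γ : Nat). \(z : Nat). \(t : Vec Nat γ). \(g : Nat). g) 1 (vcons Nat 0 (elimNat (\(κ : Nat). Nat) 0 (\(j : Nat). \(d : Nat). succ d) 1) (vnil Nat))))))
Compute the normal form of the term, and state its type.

reduced normal form:
  9
the term's type:
  Nat


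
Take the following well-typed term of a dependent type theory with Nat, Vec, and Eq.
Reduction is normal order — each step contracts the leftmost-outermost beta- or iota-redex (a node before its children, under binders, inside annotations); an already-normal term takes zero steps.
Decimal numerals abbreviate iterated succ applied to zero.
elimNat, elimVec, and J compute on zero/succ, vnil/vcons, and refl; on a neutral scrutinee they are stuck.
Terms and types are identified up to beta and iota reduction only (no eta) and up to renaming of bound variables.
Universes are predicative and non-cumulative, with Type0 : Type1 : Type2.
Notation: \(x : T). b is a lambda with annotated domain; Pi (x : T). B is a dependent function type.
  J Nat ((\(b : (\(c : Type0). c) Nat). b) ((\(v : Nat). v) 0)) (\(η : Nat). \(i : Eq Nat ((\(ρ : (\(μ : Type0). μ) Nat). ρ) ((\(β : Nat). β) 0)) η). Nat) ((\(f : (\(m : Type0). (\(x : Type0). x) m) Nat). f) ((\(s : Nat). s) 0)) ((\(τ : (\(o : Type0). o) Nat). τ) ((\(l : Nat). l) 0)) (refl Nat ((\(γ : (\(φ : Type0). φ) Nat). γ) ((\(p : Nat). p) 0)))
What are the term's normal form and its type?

normal form:
  0
inferred type:
  Nat
observation: contracting a J iota-redex first, the term normalizes in 3 steps.


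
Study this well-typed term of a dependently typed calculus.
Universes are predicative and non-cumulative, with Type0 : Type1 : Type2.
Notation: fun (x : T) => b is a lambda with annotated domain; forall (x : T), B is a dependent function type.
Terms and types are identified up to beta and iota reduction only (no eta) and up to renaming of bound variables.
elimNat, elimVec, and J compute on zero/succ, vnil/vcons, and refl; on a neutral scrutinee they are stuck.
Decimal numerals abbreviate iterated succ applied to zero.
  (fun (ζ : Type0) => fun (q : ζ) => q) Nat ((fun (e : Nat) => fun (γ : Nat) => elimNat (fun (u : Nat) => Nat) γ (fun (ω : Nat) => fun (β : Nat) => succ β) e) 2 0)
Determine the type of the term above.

inferred type:
  Nat


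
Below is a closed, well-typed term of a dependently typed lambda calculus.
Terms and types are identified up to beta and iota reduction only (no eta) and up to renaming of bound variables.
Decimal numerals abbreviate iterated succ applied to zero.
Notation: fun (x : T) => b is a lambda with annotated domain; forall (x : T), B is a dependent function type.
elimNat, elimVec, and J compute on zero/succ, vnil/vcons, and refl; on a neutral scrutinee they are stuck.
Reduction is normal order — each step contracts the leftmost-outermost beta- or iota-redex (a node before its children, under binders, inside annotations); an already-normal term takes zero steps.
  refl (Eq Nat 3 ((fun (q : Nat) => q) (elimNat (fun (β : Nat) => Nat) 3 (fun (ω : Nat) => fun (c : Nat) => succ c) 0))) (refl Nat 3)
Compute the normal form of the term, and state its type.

normal form:
  refl (Eq Nat 3 3) (refl Nat 3)
the term's type:
  Eq (Eq Nat 3 3) (refl Nat 3) (refl Nat 3)
observation: normalization takes exactly 2 steps under the normal-order strategy.


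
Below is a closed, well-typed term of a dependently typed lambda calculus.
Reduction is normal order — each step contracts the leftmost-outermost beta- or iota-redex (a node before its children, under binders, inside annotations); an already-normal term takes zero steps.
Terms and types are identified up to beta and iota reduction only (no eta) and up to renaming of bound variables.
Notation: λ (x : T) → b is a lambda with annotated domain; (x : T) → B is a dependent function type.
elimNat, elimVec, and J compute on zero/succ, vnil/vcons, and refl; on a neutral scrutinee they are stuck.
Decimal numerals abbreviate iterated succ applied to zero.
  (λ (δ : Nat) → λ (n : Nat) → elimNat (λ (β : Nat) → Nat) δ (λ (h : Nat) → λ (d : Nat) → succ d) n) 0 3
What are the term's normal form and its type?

reduced normal form:
  3
the term's type:
  Nat
observation: 12 normal-order steps separate the term from its normal form.


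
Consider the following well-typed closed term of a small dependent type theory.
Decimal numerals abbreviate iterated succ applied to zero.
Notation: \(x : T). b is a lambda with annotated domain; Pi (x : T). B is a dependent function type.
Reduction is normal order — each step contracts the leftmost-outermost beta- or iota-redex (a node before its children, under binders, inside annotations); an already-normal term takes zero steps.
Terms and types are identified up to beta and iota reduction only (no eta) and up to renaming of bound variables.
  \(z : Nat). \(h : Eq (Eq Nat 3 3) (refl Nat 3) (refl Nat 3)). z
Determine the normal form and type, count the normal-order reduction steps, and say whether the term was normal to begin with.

resulting normal form:
  \(z : Nat). \(h : Eq (Eq Nat 3 3) (refl Nat 3) (refl Nat 3)). z
the term's type:
  Pi (z : Nat). Pi (h : Eq (Eq Nat 3 3) (refl Nat 3) (refl Nat 3)). Nat
steps to reach normal form (normal order): 0
started in normal form: yes


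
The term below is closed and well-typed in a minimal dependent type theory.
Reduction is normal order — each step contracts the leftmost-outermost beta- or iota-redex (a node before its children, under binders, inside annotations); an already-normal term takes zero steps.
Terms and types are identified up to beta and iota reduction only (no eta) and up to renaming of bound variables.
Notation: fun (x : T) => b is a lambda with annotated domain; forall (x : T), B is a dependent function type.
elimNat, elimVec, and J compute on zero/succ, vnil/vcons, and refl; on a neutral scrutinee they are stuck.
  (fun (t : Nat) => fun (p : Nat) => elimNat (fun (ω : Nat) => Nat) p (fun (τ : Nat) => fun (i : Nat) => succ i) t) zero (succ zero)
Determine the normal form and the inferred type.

reduced normal form:
  succ zero
inferred type:
  Nat
observation: 3 normal-order steps normalize the term, beginning with a beta-redex.


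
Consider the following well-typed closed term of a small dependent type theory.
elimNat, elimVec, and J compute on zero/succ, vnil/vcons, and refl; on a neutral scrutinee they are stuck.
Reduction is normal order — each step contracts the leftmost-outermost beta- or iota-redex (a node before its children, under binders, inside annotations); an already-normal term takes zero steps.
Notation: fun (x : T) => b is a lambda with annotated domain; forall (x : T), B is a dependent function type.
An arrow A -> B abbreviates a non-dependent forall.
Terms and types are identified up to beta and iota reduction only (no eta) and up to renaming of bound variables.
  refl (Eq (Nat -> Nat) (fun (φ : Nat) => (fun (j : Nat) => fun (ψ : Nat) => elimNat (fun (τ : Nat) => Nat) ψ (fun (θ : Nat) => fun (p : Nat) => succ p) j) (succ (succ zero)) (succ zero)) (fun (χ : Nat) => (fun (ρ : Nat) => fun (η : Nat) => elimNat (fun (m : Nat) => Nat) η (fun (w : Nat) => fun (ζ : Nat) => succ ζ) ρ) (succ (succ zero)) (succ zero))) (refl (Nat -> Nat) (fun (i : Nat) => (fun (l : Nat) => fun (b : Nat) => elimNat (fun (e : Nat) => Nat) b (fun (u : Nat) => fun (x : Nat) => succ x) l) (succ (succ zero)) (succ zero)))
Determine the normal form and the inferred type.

normal form:
  refl (Eq (Nat -> Nat) (fun (φ : Nat) => succ (succ (succ zero))) (fun (j : Nat) => succ (succ (succ zero)))) (refl (Nat -> Nat) (fun (ψ : Nat) => succ (succ (succ zero))))
inferred type:
  Eq (Eq (Nat -> Nat) (fun (φ : Nat) => succ (succ (succ zero))) (fun (j : Nat) => succ (succ (succ zero)))) (refl (Nat -> Nat) (fun (ψ : Nat) => succ (succ (succ zero)))) (refl (Nat -> Nat) (fun (τ : Nat) => succ (succ (succ zero))))


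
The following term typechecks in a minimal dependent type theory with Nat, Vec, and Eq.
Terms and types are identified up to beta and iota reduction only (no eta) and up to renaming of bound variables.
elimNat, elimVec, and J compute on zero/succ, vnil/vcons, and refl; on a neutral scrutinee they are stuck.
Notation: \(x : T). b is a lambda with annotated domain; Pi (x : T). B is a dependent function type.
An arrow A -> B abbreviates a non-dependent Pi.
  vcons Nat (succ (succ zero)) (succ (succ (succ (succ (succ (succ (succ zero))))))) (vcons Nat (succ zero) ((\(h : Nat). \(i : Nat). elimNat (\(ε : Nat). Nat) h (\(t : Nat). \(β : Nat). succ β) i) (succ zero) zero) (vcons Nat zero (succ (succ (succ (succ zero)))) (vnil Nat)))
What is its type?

inferred type:
  Vec Nat (succ (succ (succ zero)))


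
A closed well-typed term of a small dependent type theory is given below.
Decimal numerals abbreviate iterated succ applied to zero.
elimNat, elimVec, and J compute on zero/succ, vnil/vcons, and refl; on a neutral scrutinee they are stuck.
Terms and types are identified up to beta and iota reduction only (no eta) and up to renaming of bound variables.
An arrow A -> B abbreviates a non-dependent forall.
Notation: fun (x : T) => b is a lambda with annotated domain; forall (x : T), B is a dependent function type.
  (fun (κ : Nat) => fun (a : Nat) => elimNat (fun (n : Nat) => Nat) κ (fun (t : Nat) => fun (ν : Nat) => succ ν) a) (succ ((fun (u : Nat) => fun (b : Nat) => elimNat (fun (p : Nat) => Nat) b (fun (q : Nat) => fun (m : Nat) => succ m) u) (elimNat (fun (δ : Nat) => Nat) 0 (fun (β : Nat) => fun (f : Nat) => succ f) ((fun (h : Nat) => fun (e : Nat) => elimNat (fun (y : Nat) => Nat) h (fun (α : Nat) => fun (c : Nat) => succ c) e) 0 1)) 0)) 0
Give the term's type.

the term's type:
  Nat


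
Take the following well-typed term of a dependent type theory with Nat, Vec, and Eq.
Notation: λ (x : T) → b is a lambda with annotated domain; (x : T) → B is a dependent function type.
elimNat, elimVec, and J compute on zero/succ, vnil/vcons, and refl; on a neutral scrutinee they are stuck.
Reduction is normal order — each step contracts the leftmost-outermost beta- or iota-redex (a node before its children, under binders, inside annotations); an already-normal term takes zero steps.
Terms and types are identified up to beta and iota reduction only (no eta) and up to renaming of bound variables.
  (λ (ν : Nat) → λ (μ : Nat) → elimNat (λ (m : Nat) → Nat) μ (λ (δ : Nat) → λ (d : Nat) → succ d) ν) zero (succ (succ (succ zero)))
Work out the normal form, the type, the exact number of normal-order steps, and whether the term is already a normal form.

reduced normal form:
  succ (succ (succ zero))
inferred type:
  Nat
normal-order step count: 3
term was already normal: no
first redex: a beta-redex


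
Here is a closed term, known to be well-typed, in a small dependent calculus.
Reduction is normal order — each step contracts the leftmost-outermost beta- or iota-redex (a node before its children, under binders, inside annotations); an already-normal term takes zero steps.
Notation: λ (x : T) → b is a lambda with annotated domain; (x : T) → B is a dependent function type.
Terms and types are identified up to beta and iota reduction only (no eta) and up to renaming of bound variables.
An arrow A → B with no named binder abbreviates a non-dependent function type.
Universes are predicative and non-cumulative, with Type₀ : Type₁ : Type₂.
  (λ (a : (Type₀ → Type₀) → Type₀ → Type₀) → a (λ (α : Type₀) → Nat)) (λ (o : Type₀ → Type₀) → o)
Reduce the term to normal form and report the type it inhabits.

resulting normal form:
  λ (a : Type₀) → Nat
the term's type:
  Type₀ → Type₀
observation: 2 normal-order steps normalize the term, beginning with a beta-redex.


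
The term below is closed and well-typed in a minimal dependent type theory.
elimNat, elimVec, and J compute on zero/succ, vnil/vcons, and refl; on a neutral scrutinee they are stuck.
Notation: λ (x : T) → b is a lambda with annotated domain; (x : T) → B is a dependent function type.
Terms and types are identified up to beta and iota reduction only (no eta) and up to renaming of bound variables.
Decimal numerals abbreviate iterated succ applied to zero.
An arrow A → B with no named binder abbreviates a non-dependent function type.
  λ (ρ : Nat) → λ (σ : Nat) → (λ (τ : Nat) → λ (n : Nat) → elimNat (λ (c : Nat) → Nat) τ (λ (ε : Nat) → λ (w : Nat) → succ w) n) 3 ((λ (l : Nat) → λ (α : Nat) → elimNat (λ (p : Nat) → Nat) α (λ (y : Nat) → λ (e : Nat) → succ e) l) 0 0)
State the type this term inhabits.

the term's type:
  Nat → Nat → Nat


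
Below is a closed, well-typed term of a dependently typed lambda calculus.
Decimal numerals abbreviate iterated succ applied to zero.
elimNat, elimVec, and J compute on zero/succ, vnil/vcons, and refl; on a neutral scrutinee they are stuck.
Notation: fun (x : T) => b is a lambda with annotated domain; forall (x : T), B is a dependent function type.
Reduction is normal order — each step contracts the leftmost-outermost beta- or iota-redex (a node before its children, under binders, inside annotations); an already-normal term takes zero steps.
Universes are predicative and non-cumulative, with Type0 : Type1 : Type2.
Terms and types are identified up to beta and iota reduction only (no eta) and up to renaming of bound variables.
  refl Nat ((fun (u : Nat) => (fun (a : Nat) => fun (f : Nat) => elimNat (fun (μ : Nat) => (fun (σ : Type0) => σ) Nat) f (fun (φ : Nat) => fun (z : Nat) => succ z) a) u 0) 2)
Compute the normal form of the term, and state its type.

reduced normal form:
  refl Nat 2
inferred type:
  Eq Nat 2 2
observation: normalization takes exactly 10 steps under the normal-order strategy.


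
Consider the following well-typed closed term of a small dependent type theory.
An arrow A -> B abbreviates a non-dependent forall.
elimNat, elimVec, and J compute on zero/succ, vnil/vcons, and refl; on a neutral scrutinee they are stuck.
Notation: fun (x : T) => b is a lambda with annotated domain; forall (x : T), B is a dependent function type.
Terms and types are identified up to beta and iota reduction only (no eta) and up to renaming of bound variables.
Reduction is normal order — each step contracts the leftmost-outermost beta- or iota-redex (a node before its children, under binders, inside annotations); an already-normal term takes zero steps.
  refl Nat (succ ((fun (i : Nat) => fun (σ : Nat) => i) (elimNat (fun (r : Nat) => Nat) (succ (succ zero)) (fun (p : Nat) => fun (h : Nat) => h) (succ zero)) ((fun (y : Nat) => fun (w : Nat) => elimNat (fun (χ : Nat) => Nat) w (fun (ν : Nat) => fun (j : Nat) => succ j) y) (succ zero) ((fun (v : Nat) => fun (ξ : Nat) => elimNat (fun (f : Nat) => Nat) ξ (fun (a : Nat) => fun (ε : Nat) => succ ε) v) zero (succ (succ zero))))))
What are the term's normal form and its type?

resulting normal form:
  refl Nat (succ (succ (succ zero)))
inferred type:
  Eq Nat (succ (succ (succ zero))) (succ (succ (succ zero)))
observation: 6 normal-order steps separate the term from its normal form.


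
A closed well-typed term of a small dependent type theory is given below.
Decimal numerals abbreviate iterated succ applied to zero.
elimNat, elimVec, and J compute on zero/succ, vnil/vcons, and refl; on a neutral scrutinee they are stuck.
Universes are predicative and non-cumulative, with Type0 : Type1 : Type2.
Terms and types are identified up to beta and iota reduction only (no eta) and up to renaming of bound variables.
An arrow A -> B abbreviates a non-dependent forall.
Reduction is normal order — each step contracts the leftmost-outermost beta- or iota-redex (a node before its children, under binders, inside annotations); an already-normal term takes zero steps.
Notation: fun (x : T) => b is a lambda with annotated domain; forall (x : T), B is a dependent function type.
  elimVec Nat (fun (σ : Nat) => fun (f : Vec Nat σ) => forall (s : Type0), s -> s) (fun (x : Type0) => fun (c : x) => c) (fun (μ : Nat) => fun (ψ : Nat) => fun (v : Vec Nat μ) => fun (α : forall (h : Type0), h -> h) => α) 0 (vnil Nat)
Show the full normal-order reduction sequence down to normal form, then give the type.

normal-order reduction sequence:
  elimVec Nat (fun (σ : Nat) => fun (f : Vec Nat σ) => forall (s : Type0), s -> s) (fun (x : Type0) => fun (c : x) => c) (fun (μ : Nat) => fun (ψ : Nat) => fun (v : Vec Nat μ) => fun (α : forall (h : Type0), h -> h) => α) 0 (vnil Nat)
  ~> fun (σ : Type0) => fun (f : σ) => f
inferred type:
  forall (σ : Type0), σ -> σ


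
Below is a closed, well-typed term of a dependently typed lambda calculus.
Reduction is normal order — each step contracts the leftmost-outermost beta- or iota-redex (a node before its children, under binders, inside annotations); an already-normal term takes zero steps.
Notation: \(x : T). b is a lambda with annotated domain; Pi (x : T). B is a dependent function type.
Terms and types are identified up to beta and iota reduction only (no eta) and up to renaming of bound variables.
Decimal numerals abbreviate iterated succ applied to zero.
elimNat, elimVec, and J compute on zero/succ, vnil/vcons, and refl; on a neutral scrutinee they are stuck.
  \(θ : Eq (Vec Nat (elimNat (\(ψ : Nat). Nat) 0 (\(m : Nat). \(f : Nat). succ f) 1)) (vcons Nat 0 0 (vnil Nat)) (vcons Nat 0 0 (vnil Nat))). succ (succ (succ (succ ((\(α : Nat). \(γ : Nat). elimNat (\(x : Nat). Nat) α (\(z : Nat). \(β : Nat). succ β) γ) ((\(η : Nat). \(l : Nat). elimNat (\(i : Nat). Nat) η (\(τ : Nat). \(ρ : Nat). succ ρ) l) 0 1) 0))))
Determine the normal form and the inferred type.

resulting normal form:
  \(θ : Eq (Vec Nat 1) (vcons Nat 0 0 (vnil Nat)) (vcons Nat 0 0 (vnil Nat))). 5
the term's type:
  Pi (θ : Eq (Vec Nat 1) (vcons Nat 0 0 (vnil Nat)) (vcons Nat 0 0 (vnil Nat))). Nat


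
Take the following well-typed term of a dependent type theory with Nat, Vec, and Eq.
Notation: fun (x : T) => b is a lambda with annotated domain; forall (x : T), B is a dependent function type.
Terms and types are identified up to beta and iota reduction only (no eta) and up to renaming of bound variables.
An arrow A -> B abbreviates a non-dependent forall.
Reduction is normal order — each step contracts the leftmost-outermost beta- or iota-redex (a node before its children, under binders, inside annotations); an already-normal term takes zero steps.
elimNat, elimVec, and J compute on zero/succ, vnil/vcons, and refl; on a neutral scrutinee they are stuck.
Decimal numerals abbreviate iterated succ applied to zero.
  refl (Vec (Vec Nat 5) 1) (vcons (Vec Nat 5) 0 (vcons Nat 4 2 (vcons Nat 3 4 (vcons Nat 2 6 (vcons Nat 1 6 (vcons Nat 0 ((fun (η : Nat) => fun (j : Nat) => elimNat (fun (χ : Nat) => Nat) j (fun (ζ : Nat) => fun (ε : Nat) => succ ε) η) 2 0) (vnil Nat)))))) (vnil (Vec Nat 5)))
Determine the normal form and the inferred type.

resulting normal form:
  refl (Vec (Vec Nat 5) 1) (vcons (Vec Nat 5) 0 (vcons Nat 4 2 (vcons Nat 3 4 (vcons Nat 2 6 (vcons Nat 1 6 (vcons Nat 0 2 (vnil Nat)))))) (vnil (Vec Nat 5)))
inferred type:
  Eq (Vec (Vec Nat 5) 1) (vcons (Vec Nat 5) 0 (vcons Nat 4 2 (vcons Nat 3 4 (vcons Nat 2 6 (vcons Nat 1 6 (vcons Nat 0 2 (vnil Nat)))))) (vnil (Vec Nat 5))) (vcons (Vec Nat 5) 0 (vcons Nat 4 2 (vcons Nat 3 4 (vcons Nat 2 6 (vcons Nat 1 6 (vcons Nat 0 2 (vnil Nat)))))) (vnil (Vec Nat 5)))
observation: normalization takes exactly 9 steps under the normal-order strategy.


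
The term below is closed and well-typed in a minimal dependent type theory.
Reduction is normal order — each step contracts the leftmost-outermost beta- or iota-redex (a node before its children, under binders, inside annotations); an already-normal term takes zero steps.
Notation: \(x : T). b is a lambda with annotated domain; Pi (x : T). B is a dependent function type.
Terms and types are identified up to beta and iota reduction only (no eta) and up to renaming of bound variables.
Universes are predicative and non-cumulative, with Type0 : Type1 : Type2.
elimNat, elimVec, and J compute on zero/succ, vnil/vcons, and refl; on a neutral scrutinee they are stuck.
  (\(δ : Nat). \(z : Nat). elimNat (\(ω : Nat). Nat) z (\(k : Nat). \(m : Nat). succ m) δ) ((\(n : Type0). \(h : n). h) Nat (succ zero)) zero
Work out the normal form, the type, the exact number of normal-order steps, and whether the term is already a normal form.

reduced normal form:
  succ zero
inferred type:
  Nat
normal-order step count: 8
already normal: no
first contracted redex: a beta-redex


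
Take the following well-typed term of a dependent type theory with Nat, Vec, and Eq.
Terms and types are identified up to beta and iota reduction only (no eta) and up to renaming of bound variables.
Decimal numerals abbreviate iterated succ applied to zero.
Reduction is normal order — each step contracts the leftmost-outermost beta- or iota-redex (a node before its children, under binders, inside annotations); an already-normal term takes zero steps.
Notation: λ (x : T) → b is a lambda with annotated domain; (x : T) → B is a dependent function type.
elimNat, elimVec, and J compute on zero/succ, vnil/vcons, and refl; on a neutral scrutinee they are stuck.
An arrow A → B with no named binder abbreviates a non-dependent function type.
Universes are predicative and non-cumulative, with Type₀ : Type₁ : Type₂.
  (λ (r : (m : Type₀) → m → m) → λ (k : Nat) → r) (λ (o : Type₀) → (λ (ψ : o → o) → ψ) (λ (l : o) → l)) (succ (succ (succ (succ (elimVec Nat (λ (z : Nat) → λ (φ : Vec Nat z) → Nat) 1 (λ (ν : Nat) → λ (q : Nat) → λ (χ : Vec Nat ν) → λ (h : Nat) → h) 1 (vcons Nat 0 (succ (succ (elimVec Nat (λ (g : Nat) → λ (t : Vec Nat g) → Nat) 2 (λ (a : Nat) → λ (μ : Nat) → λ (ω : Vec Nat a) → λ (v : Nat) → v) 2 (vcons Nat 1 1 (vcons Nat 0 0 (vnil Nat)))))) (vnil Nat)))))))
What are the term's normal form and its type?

reduced normal form:
  λ (r : Type₀) → λ (m : r) → m
type:
  (r : Type₀) → r → r
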